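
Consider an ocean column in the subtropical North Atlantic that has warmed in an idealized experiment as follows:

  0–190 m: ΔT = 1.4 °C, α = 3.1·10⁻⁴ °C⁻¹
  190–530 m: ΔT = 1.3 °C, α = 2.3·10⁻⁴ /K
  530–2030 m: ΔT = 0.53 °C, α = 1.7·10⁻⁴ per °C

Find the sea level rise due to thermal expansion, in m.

0.32 m

190 × 1.4 × 3.1×10⁻⁴ = 0.08246 m
190–530 m: 1.3 × 2.3×10⁻⁴ × 340 = 0.10166 m
Layer 3: 0.53 × 1500 × 1.7×10⁻⁴ = 0.13515 m
Δh = 0.08246 + 0.10166 + 0.13515 = 0.31927 m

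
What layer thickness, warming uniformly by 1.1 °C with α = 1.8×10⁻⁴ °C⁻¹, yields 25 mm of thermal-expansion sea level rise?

H = Δh/(αΔT) = 0.025 / (1.8×10⁻⁴ × 1.1) ≈ 126.3 m

about 130 m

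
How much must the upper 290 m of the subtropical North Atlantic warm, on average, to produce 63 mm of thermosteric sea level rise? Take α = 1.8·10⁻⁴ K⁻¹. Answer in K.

ΔT = Δh/(αH) = 0.063 / (1.8×10⁻⁴ × 290) ≈ 1.207 K

about 1.21 K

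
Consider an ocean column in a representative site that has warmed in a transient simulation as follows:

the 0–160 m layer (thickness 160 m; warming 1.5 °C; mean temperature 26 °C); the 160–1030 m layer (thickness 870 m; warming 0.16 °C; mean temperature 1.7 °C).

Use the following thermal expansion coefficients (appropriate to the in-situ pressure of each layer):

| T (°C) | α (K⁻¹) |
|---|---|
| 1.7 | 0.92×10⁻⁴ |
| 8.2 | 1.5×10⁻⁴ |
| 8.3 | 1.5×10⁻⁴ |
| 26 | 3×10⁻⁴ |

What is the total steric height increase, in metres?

Δh ≈ 0.085 m

Layer 1 at 26 °C → α = 3×10⁻⁴ K⁻¹
Layer 2 at 1.7 °C → α = 0.92×10⁻⁴ K⁻¹
0–160 m: 1.5 × 160 × 3×10⁻⁴ = 0.07200 m
160–1030 m: 0.16 × 870 × 0.92×10⁻⁴ = 0.0128064 m
Δh = 0.07200 + 0.0128064 = 0.0848064 m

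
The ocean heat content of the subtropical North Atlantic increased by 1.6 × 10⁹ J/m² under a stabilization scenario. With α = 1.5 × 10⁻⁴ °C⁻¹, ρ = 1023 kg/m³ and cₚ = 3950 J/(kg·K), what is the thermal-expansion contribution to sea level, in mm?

about 59 mm

Δh = αQ/(ρcₚ) = 1.5×10⁻⁴ × 1.6×10⁹ / (1023 × 3950) ≈ 0.059393 m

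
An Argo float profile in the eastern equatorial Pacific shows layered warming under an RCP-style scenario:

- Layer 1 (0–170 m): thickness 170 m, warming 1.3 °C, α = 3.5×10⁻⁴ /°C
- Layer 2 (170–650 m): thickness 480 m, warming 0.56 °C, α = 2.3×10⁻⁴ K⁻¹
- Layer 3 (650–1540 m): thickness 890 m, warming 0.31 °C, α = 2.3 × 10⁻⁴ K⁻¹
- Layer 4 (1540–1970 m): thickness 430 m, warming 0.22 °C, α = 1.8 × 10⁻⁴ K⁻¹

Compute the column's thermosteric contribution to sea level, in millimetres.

Layer 1: 170 × 3.5×10⁻⁴ × 1.3 = 0.07735 m
Layer 2: 2.3×10⁻⁴ × 0.56 × 480 = 0.061824 m
Layer 3: 0.31 × 890 × 2.3×10⁻⁴ = 0.063457 m
Layer 4: 0.22 × 1.8×10⁻⁴ × 430 = 0.017028 m
Δh = 0.07735 + 0.061824 + 0.063457 + 0.017028 = 0.219659 m

220 mm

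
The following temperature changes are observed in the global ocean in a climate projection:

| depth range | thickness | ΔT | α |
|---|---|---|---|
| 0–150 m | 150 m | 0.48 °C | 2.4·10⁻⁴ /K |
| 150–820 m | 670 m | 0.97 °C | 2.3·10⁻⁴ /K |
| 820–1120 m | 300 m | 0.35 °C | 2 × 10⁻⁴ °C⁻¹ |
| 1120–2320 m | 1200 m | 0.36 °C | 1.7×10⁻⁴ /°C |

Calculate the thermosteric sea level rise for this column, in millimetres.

0.48 × 150 × 2.4×10⁻⁴ = 0.01728 m
0.97 × 670 × 2.3×10⁻⁴ = 0.149477 m
820–1120 m: 300 × 2×10⁻⁴ × 0.35 = 0.02100 m
1200 × 1.7×10⁻⁴ × 0.36 = 0.07344 m
Δh = 0.01728 + 0.149477 + 0.02100 + 0.07344 = 0.261197 m ≈ 260 mm

about 260 mm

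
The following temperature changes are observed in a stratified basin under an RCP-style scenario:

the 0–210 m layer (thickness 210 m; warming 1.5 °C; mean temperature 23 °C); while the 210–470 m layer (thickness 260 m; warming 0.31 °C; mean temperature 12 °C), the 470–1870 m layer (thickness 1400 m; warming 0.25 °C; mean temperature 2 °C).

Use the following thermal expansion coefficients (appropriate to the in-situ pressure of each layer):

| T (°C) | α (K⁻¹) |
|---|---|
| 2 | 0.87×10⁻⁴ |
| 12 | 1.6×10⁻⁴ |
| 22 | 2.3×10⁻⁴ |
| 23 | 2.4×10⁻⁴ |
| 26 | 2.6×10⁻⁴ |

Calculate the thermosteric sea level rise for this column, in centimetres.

12 cm of thermosteric rise

Layer 1 at 23 °C → α = 2.4×10⁻⁴ K⁻¹
Layer 2 at 12 °C → α = 1.6×10⁻⁴ K⁻¹
Layer 3 at 2 °C → α = 0.87×10⁻⁴ K⁻¹
Layer 1: 2.4×10⁻⁴ × 210 × 1.5 = 0.07560 m
260 × 1.6×10⁻⁴ × 0.31 = 0.012896 m
0.25 × 0.87×10⁻⁴ × 1400 = 0.03045 m
Δh = 0.07560 + 0.012896 + 0.03045 = 0.118946 m ≈ 12 cm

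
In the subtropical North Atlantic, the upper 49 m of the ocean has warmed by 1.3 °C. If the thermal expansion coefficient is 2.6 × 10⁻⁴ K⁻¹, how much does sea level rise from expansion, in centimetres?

Δh = αΔT·H = 2.6×10⁻⁴ × 1.3 × 49 = 0.016562 m

1.66 cm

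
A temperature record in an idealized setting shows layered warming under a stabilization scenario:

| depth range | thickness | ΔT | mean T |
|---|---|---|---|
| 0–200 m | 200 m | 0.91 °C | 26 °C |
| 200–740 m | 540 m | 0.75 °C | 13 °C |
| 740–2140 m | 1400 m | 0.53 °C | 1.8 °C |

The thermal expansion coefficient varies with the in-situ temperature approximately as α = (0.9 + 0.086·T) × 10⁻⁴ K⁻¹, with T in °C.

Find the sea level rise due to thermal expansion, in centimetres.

22 cm

Layer 1: α = (0.9 + 0.086×26)×10⁻⁴ = 3.136×10⁻⁴ K⁻¹
Layer 2: α = (0.9 + 0.086×13)×10⁻⁴ = 2.018×10⁻⁴ K⁻¹
Layer 3: α = (0.9 + 0.086×1.8)×10⁻⁴ = 1.0548×10⁻⁴ K⁻¹
Layer 1: 200 × 0.91 × 3.136×10⁻⁴ = 0.0570752 m
Layer 2: 0.75 × 540 × 2.018×10⁻⁴ = 0.081729 m
740–2140 m: 1400 × 0.53 × 1.0548×10⁻⁴ = 0.07826616 m
Δh = 0.0570752 + 0.081729 + 0.07826616 = 0.21707036 m ≈ 22 cm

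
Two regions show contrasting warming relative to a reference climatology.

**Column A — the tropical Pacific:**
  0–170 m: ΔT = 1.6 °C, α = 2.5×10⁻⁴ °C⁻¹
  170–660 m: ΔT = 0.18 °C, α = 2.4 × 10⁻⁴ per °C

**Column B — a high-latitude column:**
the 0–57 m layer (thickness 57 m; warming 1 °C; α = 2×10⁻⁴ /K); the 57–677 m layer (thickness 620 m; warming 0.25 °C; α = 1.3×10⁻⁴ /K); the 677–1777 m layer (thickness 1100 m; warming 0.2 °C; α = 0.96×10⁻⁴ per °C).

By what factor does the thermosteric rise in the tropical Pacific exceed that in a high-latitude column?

a factor of 1.7

A 0–170 m: 170 × 2.5×10⁻⁴ × 1.6 = 0.06800 m
A 170–660 m: 0.18 × 490 × 2.4×10⁻⁴ = 0.021168 m
A total: 0.089168 m
B 0–57 m: 57 × 1 × 2×10⁻⁴ = 0.01140 m
B 57–677 m: 0.25 × 1.3×10⁻⁴ × 620 = 0.02015 m
B 677–1777 m: 1100 × 0.96×10⁻⁴ × 0.2 = 0.02112 m
B total: 0.05267 m
Ratio: 0.089168 / 0.05267 ≈ 1.693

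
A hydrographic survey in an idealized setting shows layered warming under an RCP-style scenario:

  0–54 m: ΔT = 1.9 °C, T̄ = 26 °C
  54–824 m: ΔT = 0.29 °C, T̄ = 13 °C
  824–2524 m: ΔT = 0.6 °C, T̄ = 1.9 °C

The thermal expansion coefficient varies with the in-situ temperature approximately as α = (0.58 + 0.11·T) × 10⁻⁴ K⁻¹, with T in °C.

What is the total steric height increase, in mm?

Layer 1: α = (0.58 + 0.11×26)×10⁻⁴ = 3.44×10⁻⁴ K⁻¹
Layer 2: α = (0.58 + 0.11×13)×10⁻⁴ = 2.01×10⁻⁴ K⁻¹
Layer 3: α = (0.58 + 0.11×1.9)×10⁻⁴ = 0.789×10⁻⁴ K⁻¹
Layer 1: 1.9 × 54 × 3.44×10⁻⁴ = 0.0352944 m
Layer 2: 0.29 × 770 × 2.01×10⁻⁴ = 0.0448833 m
0.6 × 1700 × 0.789×10⁻⁴ = 0.080478 m
Δh = 0.0352944 + 0.0448833 + 0.080478 = 0.1606557 m

about 161 mm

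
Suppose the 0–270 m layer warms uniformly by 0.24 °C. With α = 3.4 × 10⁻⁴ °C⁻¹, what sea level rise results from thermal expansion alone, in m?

Δh = αΔT·H = 3.4×10⁻⁴ × 0.24 × 270 = 0.022032 m

Δh = 0.022 m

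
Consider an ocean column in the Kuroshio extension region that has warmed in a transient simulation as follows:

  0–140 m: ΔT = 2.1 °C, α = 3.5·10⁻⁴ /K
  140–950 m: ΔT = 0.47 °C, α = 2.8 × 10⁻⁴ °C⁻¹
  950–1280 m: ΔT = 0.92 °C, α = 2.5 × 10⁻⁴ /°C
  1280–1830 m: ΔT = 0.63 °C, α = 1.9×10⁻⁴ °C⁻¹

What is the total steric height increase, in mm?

Δh ≈ 350 mm

Layer 1: 140 × 2.1 × 3.5×10⁻⁴ = 0.10290 m
2.8×10⁻⁴ × 810 × 0.47 = 0.106596 m
950–1280 m: 330 × 2.5×10⁻⁴ × 0.92 = 0.07590 m
Layer 4: 0.63 × 1.9×10⁻⁴ × 550 = 0.065835 m
Δh = 0.10290 + 0.106596 + 0.07590 + 0.065835 = 0.351231 m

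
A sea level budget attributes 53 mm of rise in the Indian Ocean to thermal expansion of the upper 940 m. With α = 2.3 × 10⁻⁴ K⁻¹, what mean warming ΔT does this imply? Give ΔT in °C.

about 0.245 °C

ΔT = Δh/(αH) = 0.053 / (2.3×10⁻⁴ × 940) ≈ 0.2451 °C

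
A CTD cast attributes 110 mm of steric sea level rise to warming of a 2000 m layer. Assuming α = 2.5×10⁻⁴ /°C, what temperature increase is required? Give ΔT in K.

ΔT = Δh/(αH) = 0.11 / (2.5×10⁻⁴ × 2000) = 0.2200 K

about 0.220 K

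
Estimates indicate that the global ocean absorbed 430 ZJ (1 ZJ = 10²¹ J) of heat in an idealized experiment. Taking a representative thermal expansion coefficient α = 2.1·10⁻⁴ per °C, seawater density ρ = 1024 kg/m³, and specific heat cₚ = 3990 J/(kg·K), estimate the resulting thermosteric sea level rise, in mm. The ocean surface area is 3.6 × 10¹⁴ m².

Per unit area: Q = 430×10²¹ / (3.6×10¹⁴) ≈ 1.194×10⁹ J/m²
Δh = αQ/(ρcₚ) = 2.1×10⁻⁴ × 1.194×10⁹ / (1024 × 3990) ≈ 0.061369 m

Δh ≈ 61.4 mm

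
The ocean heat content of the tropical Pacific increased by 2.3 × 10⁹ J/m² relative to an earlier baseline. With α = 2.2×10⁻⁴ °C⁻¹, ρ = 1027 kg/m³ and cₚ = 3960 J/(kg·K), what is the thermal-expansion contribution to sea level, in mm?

Δh = αQ/(ρcₚ) = 2.2×10⁻⁴ × 2.3×10⁹ / (1027 × 3960) ≈ 0.12442 m

124 mm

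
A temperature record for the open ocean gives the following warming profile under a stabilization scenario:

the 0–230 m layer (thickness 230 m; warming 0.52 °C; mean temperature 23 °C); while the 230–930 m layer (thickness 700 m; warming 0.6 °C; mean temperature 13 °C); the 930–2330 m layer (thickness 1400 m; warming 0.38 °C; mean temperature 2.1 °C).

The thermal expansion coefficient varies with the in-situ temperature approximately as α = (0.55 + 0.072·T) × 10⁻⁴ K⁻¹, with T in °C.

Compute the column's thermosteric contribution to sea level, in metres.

Layer 1: α = (0.55 + 0.072×23)×10⁻⁴ = 2.206×10⁻⁴ K⁻¹
Layer 2: α = (0.55 + 0.072×13)×10⁻⁴ = 1.486×10⁻⁴ K⁻¹
Layer 3: α = (0.55 + 0.072×2.1)×10⁻⁴ = 0.7012×10⁻⁴ K⁻¹
2.206×10⁻⁴ × 0.52 × 230 = 0.02638376 m
230–930 m: 700 × 1.486×10⁻⁴ × 0.6 = 0.062412 m
0.7012×10⁻⁴ × 0.38 × 1400 = 0.03730384 m
Δh = 0.02638376 + 0.062412 + 0.03730384 = 0.1260996 m ≈ 0.13 m

Δh ≈ 0.13 m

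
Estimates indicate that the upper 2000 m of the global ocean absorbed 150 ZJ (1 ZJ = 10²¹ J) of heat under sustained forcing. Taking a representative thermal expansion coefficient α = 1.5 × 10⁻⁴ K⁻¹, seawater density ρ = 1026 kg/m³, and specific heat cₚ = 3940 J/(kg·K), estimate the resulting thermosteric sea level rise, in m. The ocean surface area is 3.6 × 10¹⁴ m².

Per unit area: Q = 150×10²¹ / (3.6×10¹⁴) ≈ 4.167×10⁸ J/m²
Δh = αQ/(ρcₚ) = 1.5×10⁻⁴ × 4.167×10⁸ / (1026 × 3940) ≈ 0.015462 m

about 0.0155 m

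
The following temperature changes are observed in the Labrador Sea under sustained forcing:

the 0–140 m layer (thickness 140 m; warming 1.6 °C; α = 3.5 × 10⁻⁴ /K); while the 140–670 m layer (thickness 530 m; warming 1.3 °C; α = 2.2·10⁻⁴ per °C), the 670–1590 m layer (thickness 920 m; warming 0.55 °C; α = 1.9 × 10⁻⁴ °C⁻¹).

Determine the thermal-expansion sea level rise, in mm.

0–140 m: 3.5×10⁻⁴ × 140 × 1.6 = 0.07840 m
1.3 × 2.2×10⁻⁴ × 530 = 0.15158 m
Layer 3: 1.9×10⁻⁴ × 0.55 × 920 = 0.09614 m
Δh = 0.07840 + 0.15158 + 0.09614 = 0.32612 m ≈ 326 mm

326 mm of thermosteric rise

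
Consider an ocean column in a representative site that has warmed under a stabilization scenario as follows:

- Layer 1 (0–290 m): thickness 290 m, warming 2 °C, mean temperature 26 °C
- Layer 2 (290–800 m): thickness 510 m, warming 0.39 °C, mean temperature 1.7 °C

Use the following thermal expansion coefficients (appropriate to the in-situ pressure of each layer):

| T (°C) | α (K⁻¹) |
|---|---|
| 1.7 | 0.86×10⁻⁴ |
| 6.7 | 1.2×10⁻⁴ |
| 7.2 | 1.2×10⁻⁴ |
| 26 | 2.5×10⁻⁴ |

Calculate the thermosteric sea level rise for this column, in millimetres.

162 mm

Layer 1 at 26 °C → α = 2.5×10⁻⁴ K⁻¹
Layer 2 at 1.7 °C → α = 0.86×10⁻⁴ K⁻¹
0–290 m: 2 × 2.5×10⁻⁴ × 290 = 0.14500 m
290–800 m: 0.86×10⁻⁴ × 0.39 × 510 = 0.0171054 m
Δh = 0.14500 + 0.0171054 = 0.1621054 m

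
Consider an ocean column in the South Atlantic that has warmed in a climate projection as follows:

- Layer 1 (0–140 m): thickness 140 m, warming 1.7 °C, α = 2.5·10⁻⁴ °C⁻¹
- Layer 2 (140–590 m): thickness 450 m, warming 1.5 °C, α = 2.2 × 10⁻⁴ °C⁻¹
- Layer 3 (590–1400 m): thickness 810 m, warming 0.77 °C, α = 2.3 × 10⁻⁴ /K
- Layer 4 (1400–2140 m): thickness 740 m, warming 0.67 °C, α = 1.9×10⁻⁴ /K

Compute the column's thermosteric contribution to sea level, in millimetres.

0–140 m: 1.7 × 2.5×10⁻⁴ × 140 = 0.05950 m
Layer 2: 2.2×10⁻⁴ × 450 × 1.5 = 0.14850 m
590–1400 m: 810 × 2.3×10⁻⁴ × 0.77 = 0.143451 m
1400–2140 m: 0.67 × 740 × 1.9×10⁻⁴ = 0.094202 m
Δh = 0.05950 + 0.14850 + 0.143451 + 0.094202 = 0.445653 m ≈ 446 mm

Δh = 446 mm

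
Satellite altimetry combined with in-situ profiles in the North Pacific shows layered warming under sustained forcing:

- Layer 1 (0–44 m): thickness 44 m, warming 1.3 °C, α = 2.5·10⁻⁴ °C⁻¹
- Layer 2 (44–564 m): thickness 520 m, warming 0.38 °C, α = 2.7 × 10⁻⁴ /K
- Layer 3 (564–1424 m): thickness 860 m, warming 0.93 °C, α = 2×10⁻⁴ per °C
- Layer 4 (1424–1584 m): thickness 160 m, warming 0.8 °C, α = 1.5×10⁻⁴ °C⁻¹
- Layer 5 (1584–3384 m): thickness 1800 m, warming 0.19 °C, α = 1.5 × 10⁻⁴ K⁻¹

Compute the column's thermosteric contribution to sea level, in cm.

29.8 cm of thermosteric rise

44 × 2.5×10⁻⁴ × 1.3 = 0.01430 m
Layer 2: 520 × 0.38 × 2.7×10⁻⁴ = 0.053352 m
0.93 × 2×10⁻⁴ × 860 = 0.15996 m
1424–1584 m: 0.8 × 1.5×10⁻⁴ × 160 = 0.01920 m
Layer 5: 0.19 × 1.5×10⁻⁴ × 1800 = 0.05130 m
Δh = 0.01430 + 0.053352 + 0.15996 + 0.01920 + 0.05130 = 0.298112 m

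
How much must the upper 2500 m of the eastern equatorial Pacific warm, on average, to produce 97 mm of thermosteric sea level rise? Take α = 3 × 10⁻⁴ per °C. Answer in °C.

ΔT ≈ 0.129 °C

ΔT = Δh/(αH) = 0.097 / (3×10⁻⁴ × 2500) ≈ 0.1293 °C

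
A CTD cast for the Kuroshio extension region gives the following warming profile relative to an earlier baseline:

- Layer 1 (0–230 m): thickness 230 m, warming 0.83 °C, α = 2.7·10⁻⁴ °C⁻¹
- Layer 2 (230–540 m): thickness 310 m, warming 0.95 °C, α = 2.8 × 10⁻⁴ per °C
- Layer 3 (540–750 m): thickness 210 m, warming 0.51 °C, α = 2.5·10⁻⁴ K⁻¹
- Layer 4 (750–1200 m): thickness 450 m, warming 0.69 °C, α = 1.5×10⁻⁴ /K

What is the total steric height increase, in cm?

21 cm

2.7×10⁻⁴ × 0.83 × 230 = 0.051543 m
230–540 m: 310 × 0.95 × 2.8×10⁻⁴ = 0.08246 m
0.51 × 210 × 2.5×10⁻⁴ = 0.026775 m
750–1200 m: 0.69 × 450 × 1.5×10⁻⁴ = 0.046575 m
Δh = 0.051543 + 0.08246 + 0.026775 + 0.046575 = 0.207353 m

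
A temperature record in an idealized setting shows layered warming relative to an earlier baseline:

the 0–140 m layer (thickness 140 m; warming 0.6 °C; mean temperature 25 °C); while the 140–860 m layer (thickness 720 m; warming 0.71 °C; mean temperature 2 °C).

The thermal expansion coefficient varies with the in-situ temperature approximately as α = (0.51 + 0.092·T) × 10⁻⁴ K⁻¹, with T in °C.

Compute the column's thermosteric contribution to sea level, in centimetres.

Layer 1: α = (0.51 + 0.092×25)×10⁻⁴ = 2.81×10⁻⁴ K⁻¹
Layer 2: α = (0.51 + 0.092×2)×10⁻⁴ = 0.694×10⁻⁴ K⁻¹
0.6 × 2.81×10⁻⁴ × 140 = 0.023604 m
0.71 × 720 × 0.694×10⁻⁴ = 0.03547728 m
Δh = 0.023604 + 0.03547728 = 0.05908128 m

about 5.91 cm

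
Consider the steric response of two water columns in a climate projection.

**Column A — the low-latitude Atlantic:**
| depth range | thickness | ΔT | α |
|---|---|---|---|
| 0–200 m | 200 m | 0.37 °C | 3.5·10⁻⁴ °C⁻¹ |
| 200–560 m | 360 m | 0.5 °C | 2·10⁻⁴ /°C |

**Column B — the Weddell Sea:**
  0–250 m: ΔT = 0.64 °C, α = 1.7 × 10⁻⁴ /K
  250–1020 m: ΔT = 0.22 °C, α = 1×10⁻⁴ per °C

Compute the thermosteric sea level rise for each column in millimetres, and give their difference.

A 0–200 m: 3.5×10⁻⁴ × 0.37 × 200 = 0.02590 m
A Layer 2: 0.5 × 360 × 2×10⁻⁴ = 0.03600 m
A total: 0.06190 m
B 0.64 × 1.7×10⁻⁴ × 250 = 0.02720 m
B Layer 2: 1×10⁻⁴ × 0.22 × 770 = 0.01694 m
B total: 0.04414 m
Difference: 0.06190 − 0.04414 = 0.01776 m

A: 62 mm; B: 44 mm; difference 18 mm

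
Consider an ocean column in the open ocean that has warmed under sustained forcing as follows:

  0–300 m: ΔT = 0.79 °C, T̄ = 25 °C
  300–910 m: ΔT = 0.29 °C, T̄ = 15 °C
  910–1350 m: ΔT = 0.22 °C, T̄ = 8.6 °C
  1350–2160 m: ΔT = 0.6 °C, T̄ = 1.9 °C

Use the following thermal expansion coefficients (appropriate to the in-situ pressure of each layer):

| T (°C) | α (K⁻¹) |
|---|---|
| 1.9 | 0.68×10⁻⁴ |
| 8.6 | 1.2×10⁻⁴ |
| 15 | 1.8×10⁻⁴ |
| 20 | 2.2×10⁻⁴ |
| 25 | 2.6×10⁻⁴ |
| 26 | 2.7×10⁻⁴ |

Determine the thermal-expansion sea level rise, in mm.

Δh ≈ 138 mm

Layer 1 at 25 °C → α = 2.6×10⁻⁴ K⁻¹
Layer 2 at 15 °C → α = 1.8×10⁻⁴ K⁻¹
Layer 3 at 8.6 °C → α = 1.2×10⁻⁴ K⁻¹
Layer 4 at 1.9 °C → α = 0.68×10⁻⁴ K⁻¹
0.79 × 300 × 2.6×10⁻⁴ = 0.06162 m
610 × 1.8×10⁻⁴ × 0.29 = 0.031842 m
Layer 3: 0.22 × 440 × 1.2×10⁻⁴ = 0.011616 m
0.68×10⁻⁴ × 810 × 0.6 = 0.033048 m
Δh = 0.06162 + 0.031842 + 0.011616 + 0.033048 = 0.138126 m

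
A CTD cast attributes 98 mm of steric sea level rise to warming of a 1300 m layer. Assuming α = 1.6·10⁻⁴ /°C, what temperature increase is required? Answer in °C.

ΔT = Δh/(αH) = 0.098 / (1.6×10⁻⁴ × 1300) ≈ 0.4712 °C

about 0.471 °C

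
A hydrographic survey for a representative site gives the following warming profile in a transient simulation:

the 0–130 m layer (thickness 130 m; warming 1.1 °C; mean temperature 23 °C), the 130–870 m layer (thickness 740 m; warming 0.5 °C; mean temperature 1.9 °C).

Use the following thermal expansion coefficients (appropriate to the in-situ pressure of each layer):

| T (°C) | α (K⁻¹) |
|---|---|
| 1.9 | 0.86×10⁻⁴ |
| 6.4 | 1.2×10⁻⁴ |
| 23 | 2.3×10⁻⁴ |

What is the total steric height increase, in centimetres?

Layer 1 at 23 °C → α = 2.3×10⁻⁴ K⁻¹
Layer 2 at 1.9 °C → α = 0.86×10⁻⁴ K⁻¹
1.1 × 2.3×10⁻⁴ × 130 = 0.03289 m
Layer 2: 740 × 0.5 × 0.86×10⁻⁴ = 0.03182 m
Δh = 0.03289 + 0.03182 = 0.06471 m

Δh ≈ 6.47 cm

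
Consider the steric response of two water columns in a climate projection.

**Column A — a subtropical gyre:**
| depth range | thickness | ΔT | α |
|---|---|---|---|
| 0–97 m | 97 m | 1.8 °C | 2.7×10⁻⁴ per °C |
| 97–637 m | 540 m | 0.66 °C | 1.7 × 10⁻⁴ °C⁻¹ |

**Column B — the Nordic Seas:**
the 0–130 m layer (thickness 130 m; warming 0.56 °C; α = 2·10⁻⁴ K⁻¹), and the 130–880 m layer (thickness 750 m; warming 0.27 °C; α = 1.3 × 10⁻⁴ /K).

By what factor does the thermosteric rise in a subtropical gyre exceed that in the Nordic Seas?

A 1.8 × 97 × 2.7×10⁻⁴ = 0.047142 m
A 97–637 m: 0.66 × 540 × 1.7×10⁻⁴ = 0.060588 m
A total: 0.10773 m
B 0–130 m: 2×10⁻⁴ × 0.56 × 130 = 0.01456 m
B Layer 2: 750 × 1.3×10⁻⁴ × 0.27 = 0.026325 m
B total: 0.040885 m
Ratio: 0.10773 / 0.040885 ≈ 2.635

≈ 2.6×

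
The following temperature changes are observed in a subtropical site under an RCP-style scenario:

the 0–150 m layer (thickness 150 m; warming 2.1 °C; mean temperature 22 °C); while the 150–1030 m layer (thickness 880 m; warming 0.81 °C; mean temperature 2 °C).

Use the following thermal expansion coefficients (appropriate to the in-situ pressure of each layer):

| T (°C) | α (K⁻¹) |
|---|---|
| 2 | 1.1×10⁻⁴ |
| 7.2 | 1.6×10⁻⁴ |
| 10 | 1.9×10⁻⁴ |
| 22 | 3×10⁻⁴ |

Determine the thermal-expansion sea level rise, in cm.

Layer 1 at 22 °C → α = 3×10⁻⁴ K⁻¹
Layer 2 at 2 °C → α = 1.1×10⁻⁴ K⁻¹
Layer 1: 150 × 3×10⁻⁴ × 2.1 = 0.09450 m
Layer 2: 880 × 1.1×10⁻⁴ × 0.81 = 0.078408 m
Δh = 0.09450 + 0.078408 = 0.172908 m

17.3 cm of thermosteric rise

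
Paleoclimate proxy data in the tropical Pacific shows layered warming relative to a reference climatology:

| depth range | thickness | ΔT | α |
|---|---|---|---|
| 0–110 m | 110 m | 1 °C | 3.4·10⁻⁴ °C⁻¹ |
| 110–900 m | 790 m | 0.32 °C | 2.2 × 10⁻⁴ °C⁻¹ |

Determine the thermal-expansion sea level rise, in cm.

9.30 cm of thermosteric rise

0–110 m: 3.4×10⁻⁴ × 110 × 1 = 0.03740 m
110–900 m: 0.32 × 2.2×10⁻⁴ × 790 = 0.055616 m
Δh = 0.03740 + 0.055616 = 0.093016 m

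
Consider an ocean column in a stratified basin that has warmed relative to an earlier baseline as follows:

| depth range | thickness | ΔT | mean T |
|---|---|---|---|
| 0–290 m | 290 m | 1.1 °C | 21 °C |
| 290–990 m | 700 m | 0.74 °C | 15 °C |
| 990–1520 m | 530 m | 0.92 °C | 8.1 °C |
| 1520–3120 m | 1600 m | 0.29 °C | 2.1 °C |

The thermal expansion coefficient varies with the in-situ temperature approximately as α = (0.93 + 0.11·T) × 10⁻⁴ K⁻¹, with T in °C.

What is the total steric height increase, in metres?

about 0.380 m

Layer 1: α = (0.93 + 0.11×21)×10⁻⁴ = 3.24×10⁻⁴ K⁻¹
Layer 2: α = (0.93 + 0.11×15)×10⁻⁴ = 2.58×10⁻⁴ K⁻¹
Layer 3: α = (0.93 + 0.11×8.1)×10⁻⁴ = 1.821×10⁻⁴ K⁻¹
Layer 4: α = (0.93 + 0.11×2.1)×10⁻⁴ = 1.161×10⁻⁴ K⁻¹
290 × 3.24×10⁻⁴ × 1.1 = 0.103356 m
290–990 m: 0.74 × 2.58×10⁻⁴ × 700 = 0.133644 m
530 × 0.92 × 1.821×10⁻⁴ = 0.08879196 m
Layer 4: 1.161×10⁻⁴ × 1600 × 0.29 = 0.0538704 m
Δh = 0.103356 + 0.133644 + 0.08879196 + 0.0538704 = 0.37966236 m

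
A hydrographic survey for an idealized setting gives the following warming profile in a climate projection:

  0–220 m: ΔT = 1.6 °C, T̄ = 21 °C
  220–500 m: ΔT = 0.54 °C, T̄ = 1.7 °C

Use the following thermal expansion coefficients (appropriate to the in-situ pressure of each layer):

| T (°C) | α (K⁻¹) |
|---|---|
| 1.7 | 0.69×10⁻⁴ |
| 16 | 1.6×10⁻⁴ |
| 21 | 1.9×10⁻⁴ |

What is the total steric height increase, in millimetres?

Δh = 77.3 mm

Layer 1 at 21 °C → α = 1.9×10⁻⁴ K⁻¹
Layer 2 at 1.7 °C → α = 0.69×10⁻⁴ K⁻¹
0–220 m: 1.9×10⁻⁴ × 220 × 1.6 = 0.06688 m
0.69×10⁻⁴ × 280 × 0.54 = 0.0104328 m
Δh = 0.06688 + 0.0104328 = 0.0773128 m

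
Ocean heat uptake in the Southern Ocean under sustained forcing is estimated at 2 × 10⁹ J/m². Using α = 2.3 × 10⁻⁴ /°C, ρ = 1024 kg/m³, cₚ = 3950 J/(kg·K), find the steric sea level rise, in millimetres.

Δh = αQ/(ρcₚ) = 2.3×10⁻⁴ × 2×10⁹ / (1024 × 3950) ≈ 0.11373 m

about 114 mm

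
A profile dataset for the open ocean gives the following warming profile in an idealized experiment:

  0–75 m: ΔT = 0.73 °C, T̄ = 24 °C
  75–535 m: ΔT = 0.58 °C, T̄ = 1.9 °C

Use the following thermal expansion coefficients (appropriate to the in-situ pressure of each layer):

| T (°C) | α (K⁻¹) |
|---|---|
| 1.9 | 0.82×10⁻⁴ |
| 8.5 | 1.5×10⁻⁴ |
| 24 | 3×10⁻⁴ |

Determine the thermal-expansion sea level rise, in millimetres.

Δh ≈ 38.3 mm

Layer 1 at 24 °C → α = 3×10⁻⁴ K⁻¹
Layer 2 at 1.9 °C → α = 0.82×10⁻⁴ K⁻¹
0.73 × 3×10⁻⁴ × 75 = 0.016425 m
Layer 2: 0.82×10⁻⁴ × 0.58 × 460 = 0.0218776 m
Δh = 0.016425 + 0.0218776 = 0.0383026 m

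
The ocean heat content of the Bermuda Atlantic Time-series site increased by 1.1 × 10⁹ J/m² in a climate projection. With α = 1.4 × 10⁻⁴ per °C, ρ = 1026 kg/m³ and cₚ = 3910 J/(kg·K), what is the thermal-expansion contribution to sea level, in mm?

Δh = αQ/(ρcₚ) = 1.4×10⁻⁴ × 1.1×10⁹ / (1026 × 3910) ≈ 0.038388 m

Δh ≈ 38.4 mm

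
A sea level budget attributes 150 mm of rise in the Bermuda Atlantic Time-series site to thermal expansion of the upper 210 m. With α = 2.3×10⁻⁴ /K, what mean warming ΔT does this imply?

3.11 °C

ΔT = Δh/(αH) = 0.15 / (2.3×10⁻⁴ × 210) ≈ 3.106 °C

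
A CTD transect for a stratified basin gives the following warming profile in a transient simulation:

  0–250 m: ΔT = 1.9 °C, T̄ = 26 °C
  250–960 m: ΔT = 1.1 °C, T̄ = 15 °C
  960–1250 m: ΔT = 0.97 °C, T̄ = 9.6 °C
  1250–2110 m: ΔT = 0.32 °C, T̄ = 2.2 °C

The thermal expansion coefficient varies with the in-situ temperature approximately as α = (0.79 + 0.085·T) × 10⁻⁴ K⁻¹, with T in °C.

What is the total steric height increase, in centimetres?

Δh ≈ 38 cm

Layer 1: α = (0.79 + 0.085×26)×10⁻⁴ = 3×10⁻⁴ K⁻¹
Layer 2: α = (0.79 + 0.085×15)×10⁻⁴ = 2.065×10⁻⁴ K⁻¹
Layer 3: α = (0.79 + 0.085×9.6)×10⁻⁴ = 1.606×10⁻⁴ K⁻¹
Layer 4: α = (0.79 + 0.085×2.2)×10⁻⁴ = 0.977×10⁻⁴ K⁻¹
1.9 × 250 × 3×10⁻⁴ = 0.14250 m
Layer 2: 2.065×10⁻⁴ × 1.1 × 710 = 0.1612765 m
960–1250 m: 1.606×10⁻⁴ × 0.97 × 290 = 0.04517678 m
860 × 0.977×10⁻⁴ × 0.32 = 0.02688704 m
Δh = 0.14250 + 0.1612765 + 0.04517678 + 0.02688704 = 0.37584032 m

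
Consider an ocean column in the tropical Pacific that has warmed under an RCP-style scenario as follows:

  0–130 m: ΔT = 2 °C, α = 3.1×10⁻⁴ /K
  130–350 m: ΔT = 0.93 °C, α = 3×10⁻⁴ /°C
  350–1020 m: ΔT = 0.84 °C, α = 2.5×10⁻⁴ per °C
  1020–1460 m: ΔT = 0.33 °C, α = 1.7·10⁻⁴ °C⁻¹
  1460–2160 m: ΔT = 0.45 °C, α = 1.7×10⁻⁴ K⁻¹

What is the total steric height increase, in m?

0.361 m of thermosteric rise

Layer 1: 2 × 3.1×10⁻⁴ × 130 = 0.08060 m
Layer 2: 220 × 0.93 × 3×10⁻⁴ = 0.06138 m
350–1020 m: 0.84 × 670 × 2.5×10⁻⁴ = 0.14070 m
Layer 4: 1.7×10⁻⁴ × 0.33 × 440 = 0.024684 m
1460–2160 m: 1.7×10⁻⁴ × 0.45 × 700 = 0.05355 m
Δh = 0.08060 + 0.06138 + 0.14070 + 0.024684 + 0.05355 = 0.360914 m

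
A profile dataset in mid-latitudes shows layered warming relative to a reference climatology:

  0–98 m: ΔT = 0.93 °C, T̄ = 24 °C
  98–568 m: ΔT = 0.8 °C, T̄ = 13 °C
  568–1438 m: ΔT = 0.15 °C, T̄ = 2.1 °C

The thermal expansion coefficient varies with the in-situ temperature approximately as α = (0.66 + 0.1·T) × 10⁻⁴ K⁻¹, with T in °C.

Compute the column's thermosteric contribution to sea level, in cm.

Δh = 11.3 cm

Layer 1: α = (0.66 + 0.1×24)×10⁻⁴ = 3.06×10⁻⁴ K⁻¹
Layer 2: α = (0.66 + 0.1×13)×10⁻⁴ = 1.96×10⁻⁴ K⁻¹
Layer 3: α = (0.66 + 0.1×2.1)×10⁻⁴ = 0.87×10⁻⁴ K⁻¹
Layer 1: 98 × 0.93 × 3.06×10⁻⁴ = 0.02788884 m
Layer 2: 470 × 1.96×10⁻⁴ × 0.8 = 0.073696 m
568–1438 m: 0.15 × 870 × 0.87×10⁻⁴ = 0.0113535 m
Δh = 0.02788884 + 0.073696 + 0.0113535 = 0.11293834 m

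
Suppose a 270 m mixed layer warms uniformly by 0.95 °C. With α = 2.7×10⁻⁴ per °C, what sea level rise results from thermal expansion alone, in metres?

Δh ≈ 0.0693 m

Δh = αΔT·H = 2.7×10⁻⁴ × 0.95 × 270 = 0.069255 m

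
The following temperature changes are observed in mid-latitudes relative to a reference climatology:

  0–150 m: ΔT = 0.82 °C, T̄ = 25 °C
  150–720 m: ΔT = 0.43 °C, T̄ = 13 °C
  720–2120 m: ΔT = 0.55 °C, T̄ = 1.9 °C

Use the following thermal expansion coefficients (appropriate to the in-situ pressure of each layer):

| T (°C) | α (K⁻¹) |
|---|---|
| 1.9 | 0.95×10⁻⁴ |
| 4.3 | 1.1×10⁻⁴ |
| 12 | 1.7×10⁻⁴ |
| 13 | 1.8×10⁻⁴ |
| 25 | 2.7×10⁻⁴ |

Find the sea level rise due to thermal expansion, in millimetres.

about 150 mm

Layer 1 at 25 °C → α = 2.7×10⁻⁴ K⁻¹
Layer 2 at 13 °C → α = 1.8×10⁻⁴ K⁻¹
Layer 3 at 1.9 °C → α = 0.95×10⁻⁴ K⁻¹
2.7×10⁻⁴ × 150 × 0.82 = 0.03321 m
0.43 × 1.8×10⁻⁴ × 570 = 0.044118 m
Layer 3: 1400 × 0.55 × 0.95×10⁻⁴ = 0.07315 m
Δh = 0.03321 + 0.044118 + 0.07315 = 0.150478 m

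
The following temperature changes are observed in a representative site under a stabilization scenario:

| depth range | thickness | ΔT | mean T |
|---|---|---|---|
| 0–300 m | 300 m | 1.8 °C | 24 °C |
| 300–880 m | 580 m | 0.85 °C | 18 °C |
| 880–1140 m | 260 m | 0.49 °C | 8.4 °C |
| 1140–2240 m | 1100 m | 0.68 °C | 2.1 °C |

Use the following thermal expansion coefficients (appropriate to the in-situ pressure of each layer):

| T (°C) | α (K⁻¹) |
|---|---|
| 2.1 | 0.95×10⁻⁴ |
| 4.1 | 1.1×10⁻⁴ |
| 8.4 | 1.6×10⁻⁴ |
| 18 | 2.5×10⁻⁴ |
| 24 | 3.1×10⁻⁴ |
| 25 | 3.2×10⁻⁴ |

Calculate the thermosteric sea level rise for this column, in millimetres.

about 382 mm

Layer 1 at 24 °C → α = 3.1×10⁻⁴ K⁻¹
Layer 2 at 18 °C → α = 2.5×10⁻⁴ K⁻¹
Layer 3 at 8.4 °C → α = 1.6×10⁻⁴ K⁻¹
Layer 4 at 2.1 °C → α = 0.95×10⁻⁴ K⁻¹
1.8 × 300 × 3.1×10⁻⁴ = 0.16740 m
Layer 2: 0.85 × 580 × 2.5×10⁻⁴ = 0.12325 m
1.6×10⁻⁴ × 260 × 0.49 = 0.020384 m
1140–2240 m: 0.95×10⁻⁴ × 1100 × 0.68 = 0.07106 m
Δh = 0.16740 + 0.12325 + 0.020384 + 0.07106 = 0.382094 m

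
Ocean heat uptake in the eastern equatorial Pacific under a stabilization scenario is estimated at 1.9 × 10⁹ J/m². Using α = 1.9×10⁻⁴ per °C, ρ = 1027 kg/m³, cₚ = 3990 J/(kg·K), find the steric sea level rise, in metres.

Δh = αQ/(ρcₚ) = 1.9×10⁻⁴ × 1.9×10⁹ / (1027 × 3990) ≈ 0.088098 m

Δh ≈ 0.088 m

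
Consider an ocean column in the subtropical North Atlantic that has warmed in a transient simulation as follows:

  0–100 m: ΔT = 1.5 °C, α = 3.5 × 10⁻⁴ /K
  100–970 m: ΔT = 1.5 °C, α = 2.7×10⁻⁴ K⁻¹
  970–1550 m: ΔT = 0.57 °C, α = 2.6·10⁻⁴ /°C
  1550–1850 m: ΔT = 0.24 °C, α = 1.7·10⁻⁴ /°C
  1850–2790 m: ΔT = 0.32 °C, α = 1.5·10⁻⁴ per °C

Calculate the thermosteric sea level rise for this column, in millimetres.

0–100 m: 1.5 × 100 × 3.5×10⁻⁴ = 0.05250 m
870 × 1.5 × 2.7×10⁻⁴ = 0.35235 m
970–1550 m: 580 × 2.6×10⁻⁴ × 0.57 = 0.085956 m
300 × 0.24 × 1.7×10⁻⁴ = 0.01224 m
0.32 × 940 × 1.5×10⁻⁴ = 0.04512 m
Δh = 0.05250 + 0.35235 + 0.085956 + 0.01224 + 0.04512 = 0.548166 m ≈ 550 mm

about 550 mm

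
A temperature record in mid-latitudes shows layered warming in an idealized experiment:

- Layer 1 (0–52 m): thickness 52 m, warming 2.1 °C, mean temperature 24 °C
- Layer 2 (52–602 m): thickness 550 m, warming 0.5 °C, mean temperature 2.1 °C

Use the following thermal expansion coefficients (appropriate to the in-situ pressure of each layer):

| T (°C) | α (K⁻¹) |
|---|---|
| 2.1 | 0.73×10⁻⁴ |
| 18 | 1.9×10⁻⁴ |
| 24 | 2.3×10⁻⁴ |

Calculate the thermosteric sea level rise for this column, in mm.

45 mm

Layer 1 at 24 °C → α = 2.3×10⁻⁴ K⁻¹
Layer 2 at 2.1 °C → α = 0.73×10⁻⁴ K⁻¹
0–52 m: 2.1 × 2.3×10⁻⁴ × 52 = 0.025116 m
Layer 2: 0.5 × 550 × 0.73×10⁻⁴ = 0.020075 m
Δh = 0.025116 + 0.020075 = 0.045191 m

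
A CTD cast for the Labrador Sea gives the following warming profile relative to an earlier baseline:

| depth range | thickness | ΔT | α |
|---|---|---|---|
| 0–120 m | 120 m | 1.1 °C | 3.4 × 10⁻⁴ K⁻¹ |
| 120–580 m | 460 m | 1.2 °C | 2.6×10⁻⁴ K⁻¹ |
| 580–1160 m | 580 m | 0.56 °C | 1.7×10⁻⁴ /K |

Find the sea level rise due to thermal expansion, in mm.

Layer 1: 1.1 × 3.4×10⁻⁴ × 120 = 0.04488 m
2.6×10⁻⁴ × 460 × 1.2 = 0.14352 m
Layer 3: 0.56 × 580 × 1.7×10⁻⁴ = 0.055216 m
Δh = 0.04488 + 0.14352 + 0.055216 = 0.243616 m

Δh ≈ 240 mm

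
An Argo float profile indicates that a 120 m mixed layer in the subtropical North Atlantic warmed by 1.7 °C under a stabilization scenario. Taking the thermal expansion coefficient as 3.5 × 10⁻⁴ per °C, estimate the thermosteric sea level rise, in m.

Δh = αΔT·H = 3.5×10⁻⁴ × 1.7 × 120 = 0.07140 m

0.0714 m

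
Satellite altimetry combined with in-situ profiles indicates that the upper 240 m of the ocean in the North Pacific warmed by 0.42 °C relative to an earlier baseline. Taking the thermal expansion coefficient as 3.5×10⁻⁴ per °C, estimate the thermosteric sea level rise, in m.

Δh = αΔT·H = 3.5×10⁻⁴ × 0.42 × 240 = 0.03528 m

Δh ≈ 0.0353 m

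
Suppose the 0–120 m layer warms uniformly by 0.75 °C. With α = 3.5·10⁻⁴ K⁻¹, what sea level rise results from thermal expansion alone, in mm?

32 mm

Δh = αΔT·H = 3.5×10⁻⁴ × 0.75 × 120 = 0.03150 m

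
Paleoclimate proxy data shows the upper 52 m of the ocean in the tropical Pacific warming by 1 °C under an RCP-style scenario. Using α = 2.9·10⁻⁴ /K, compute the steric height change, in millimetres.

15 mm

Δh = αΔT·H = 2.9×10⁻⁴ × 1 × 52 = 0.01508 m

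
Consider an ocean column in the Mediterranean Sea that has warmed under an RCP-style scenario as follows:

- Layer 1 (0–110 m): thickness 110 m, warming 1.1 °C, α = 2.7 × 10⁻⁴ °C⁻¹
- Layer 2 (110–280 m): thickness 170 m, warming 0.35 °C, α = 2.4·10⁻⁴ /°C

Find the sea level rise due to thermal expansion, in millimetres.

47 mm

0–110 m: 110 × 1.1 × 2.7×10⁻⁴ = 0.03267 m
Layer 2: 2.4×10⁻⁴ × 170 × 0.35 = 0.01428 m
Δh = 0.03267 + 0.01428 = 0.04695 m ≈ 47 mm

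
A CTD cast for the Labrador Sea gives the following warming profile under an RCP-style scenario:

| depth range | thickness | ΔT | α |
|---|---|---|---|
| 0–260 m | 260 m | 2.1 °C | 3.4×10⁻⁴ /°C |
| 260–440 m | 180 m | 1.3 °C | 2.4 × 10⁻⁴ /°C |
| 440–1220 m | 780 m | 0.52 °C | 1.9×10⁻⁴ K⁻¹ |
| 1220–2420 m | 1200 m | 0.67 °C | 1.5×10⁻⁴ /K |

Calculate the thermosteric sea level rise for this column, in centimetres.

3.4×10⁻⁴ × 2.1 × 260 = 0.18564 m
1.3 × 180 × 2.4×10⁻⁴ = 0.05616 m
0.52 × 1.9×10⁻⁴ × 780 = 0.077064 m
Layer 4: 1200 × 1.5×10⁻⁴ × 0.67 = 0.12060 m
Δh = 0.18564 + 0.05616 + 0.077064 + 0.12060 = 0.439464 m

Δh = 44 cm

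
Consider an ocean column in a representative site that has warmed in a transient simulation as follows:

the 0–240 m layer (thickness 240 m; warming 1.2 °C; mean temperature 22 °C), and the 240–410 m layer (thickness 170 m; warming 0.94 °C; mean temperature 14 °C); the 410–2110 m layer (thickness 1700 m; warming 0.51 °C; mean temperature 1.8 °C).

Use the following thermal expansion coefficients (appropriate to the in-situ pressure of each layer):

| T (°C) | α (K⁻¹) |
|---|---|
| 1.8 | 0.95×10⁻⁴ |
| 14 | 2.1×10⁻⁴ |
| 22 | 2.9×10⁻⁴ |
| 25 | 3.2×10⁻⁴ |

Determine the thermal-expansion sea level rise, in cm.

Layer 1 at 22 °C → α = 2.9×10⁻⁴ K⁻¹
Layer 2 at 14 °C → α = 2.1×10⁻⁴ K⁻¹
Layer 3 at 1.8 °C → α = 0.95×10⁻⁴ K⁻¹
0–240 m: 240 × 1.2 × 2.9×10⁻⁴ = 0.08352 m
0.94 × 170 × 2.1×10⁻⁴ = 0.033558 m
0.95×10⁻⁴ × 0.51 × 1700 = 0.082365 m
Δh = 0.08352 + 0.033558 + 0.082365 = 0.199443 m ≈ 20 cm

Δh ≈ 20 cm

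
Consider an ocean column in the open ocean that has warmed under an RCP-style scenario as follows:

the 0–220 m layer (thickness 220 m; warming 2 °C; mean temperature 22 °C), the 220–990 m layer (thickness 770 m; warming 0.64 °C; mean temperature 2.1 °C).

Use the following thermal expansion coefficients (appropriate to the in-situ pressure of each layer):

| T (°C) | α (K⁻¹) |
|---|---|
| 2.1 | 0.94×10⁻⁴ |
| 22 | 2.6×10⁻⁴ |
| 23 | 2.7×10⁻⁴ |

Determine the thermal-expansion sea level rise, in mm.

161 mm of thermosteric rise

Layer 1 at 22 °C → α = 2.6×10⁻⁴ K⁻¹
Layer 2 at 2.1 °C → α = 0.94×10⁻⁴ K⁻¹
0–220 m: 2 × 2.6×10⁻⁴ × 220 = 0.11440 m
0.94×10⁻⁴ × 770 × 0.64 = 0.0463232 m
Δh = 0.11440 + 0.0463232 = 0.1607232 m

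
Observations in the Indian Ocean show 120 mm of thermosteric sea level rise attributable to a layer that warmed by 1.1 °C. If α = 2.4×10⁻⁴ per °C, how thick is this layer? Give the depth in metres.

H ≈ 450 m

H = Δh/(αΔT) = 0.12 / (2.4×10⁻⁴ × 1.1) ≈ 454.5 m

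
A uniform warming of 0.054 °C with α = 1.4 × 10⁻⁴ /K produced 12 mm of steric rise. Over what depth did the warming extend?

H = Δh/(αΔT) = 0.012 / (1.4×10⁻⁴ × 0.054) ≈ 1587 m

1600 m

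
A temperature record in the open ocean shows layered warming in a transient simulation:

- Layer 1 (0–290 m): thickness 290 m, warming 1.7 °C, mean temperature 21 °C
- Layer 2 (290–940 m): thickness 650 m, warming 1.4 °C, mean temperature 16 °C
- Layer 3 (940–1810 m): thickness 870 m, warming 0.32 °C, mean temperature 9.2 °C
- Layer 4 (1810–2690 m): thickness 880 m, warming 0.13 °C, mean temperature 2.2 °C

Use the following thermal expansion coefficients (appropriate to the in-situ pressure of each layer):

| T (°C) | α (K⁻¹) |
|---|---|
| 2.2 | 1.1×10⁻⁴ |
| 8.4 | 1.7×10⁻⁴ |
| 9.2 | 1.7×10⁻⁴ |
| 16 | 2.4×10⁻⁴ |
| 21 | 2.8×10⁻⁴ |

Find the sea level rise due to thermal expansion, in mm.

about 420 mm

Layer 1 at 21 °C → α = 2.8×10⁻⁴ K⁻¹
Layer 2 at 16 °C → α = 2.4×10⁻⁴ K⁻¹
Layer 3 at 9.2 °C → α = 1.7×10⁻⁴ K⁻¹
Layer 4 at 2.2 °C → α = 1.1×10⁻⁴ K⁻¹
2.8×10⁻⁴ × 1.7 × 290 = 0.13804 m
290–940 m: 650 × 2.4×10⁻⁴ × 1.4 = 0.21840 m
Layer 3: 0.32 × 870 × 1.7×10⁻⁴ = 0.047328 m
1810–2690 m: 1.1×10⁻⁴ × 880 × 0.13 = 0.012584 m
Δh = 0.13804 + 0.21840 + 0.047328 + 0.012584 = 0.416352 m ≈ 420 mm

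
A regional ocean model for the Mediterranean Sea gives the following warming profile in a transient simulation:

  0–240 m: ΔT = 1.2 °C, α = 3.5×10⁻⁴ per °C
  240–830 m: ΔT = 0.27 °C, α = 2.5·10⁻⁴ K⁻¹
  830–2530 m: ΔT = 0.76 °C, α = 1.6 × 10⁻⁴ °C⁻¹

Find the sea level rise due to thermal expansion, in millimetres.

1.2 × 240 × 3.5×10⁻⁴ = 0.10080 m
2.5×10⁻⁴ × 0.27 × 590 = 0.039825 m
Layer 3: 1.6×10⁻⁴ × 0.76 × 1700 = 0.20672 m
Δh = 0.10080 + 0.039825 + 0.20672 = 0.347345 m

Δh ≈ 347 mm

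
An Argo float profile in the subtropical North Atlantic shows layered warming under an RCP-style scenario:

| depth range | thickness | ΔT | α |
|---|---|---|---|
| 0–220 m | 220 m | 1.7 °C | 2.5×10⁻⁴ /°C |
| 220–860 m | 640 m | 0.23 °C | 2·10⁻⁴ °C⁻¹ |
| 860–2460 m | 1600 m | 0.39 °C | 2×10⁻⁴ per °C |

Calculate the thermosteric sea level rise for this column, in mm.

Layer 1: 1.7 × 220 × 2.5×10⁻⁴ = 0.09350 m
220–860 m: 2×10⁻⁴ × 0.23 × 640 = 0.02944 m
860–2460 m: 1600 × 2×10⁻⁴ × 0.39 = 0.12480 m
Δh = 0.09350 + 0.02944 + 0.12480 = 0.24774 m

248 mm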